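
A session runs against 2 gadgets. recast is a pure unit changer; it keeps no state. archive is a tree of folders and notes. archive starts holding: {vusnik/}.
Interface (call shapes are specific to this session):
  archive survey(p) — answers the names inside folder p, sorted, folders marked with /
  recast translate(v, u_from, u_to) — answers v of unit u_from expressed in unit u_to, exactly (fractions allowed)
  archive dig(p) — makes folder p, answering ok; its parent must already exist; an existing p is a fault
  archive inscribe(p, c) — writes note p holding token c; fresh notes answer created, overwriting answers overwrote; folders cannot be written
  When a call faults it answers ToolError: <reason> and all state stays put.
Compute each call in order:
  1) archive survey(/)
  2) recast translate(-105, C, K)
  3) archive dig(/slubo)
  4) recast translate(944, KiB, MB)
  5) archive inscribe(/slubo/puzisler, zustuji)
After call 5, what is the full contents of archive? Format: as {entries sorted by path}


Answer: {slubo/, slubo/puzisler=zustuji, vusnik/}

Derivation:
-> archive survey(p: /)
<- [vusnik/]
-> recast translate(v: -105, u_from: C, u_to: K)
<- 3363/20
-> archive dig(p: /slubo)
<- ok
-> recast translate(v: 944, u_from: KiB, u_to: MB)
<- 15104/15625
-> archive inscribe(p: /slubo/puzisler, c: zustuji)
<- created


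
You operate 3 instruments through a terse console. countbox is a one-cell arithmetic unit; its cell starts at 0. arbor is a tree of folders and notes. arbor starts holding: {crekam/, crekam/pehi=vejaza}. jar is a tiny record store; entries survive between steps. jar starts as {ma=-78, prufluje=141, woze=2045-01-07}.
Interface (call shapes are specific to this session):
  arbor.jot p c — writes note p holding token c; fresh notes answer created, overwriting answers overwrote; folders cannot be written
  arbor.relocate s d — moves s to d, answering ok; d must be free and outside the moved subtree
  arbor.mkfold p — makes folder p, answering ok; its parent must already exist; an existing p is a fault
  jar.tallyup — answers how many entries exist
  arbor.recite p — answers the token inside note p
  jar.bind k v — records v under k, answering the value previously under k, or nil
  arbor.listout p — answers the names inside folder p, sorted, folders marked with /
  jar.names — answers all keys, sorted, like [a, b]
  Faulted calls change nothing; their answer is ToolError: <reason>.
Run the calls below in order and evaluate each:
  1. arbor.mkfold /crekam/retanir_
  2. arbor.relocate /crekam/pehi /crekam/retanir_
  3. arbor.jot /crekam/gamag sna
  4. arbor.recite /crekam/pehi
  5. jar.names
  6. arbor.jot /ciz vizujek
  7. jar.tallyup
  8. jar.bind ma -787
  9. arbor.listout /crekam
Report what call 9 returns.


Using arbor.mkfold with p='/crekam/retanir_', and observe ok.
Next I call arbor.relocate with s='/crekam/pehi', d='/crekam/retanir_', giving ToolError: exists.
I run arbor.jot with p='/crekam/gamag', c='sna', and see created.
Next I call arbor.recite with p='/crekam/pehi', which returns vejaza.
Next I call jar.names(), and observe [ma, prufluje, woze].
Calling arbor.jot with p='/ciz', c='vizujek', and see created.
Next I call jar.tallyup, and get 3.
I try jar.bind with k='ma', v='-787', and see -78.
I call arbor.listout with p='/crekam': [gamag, pehi, retanir_/].

Answer: [gamag, pehi, retanir_/]


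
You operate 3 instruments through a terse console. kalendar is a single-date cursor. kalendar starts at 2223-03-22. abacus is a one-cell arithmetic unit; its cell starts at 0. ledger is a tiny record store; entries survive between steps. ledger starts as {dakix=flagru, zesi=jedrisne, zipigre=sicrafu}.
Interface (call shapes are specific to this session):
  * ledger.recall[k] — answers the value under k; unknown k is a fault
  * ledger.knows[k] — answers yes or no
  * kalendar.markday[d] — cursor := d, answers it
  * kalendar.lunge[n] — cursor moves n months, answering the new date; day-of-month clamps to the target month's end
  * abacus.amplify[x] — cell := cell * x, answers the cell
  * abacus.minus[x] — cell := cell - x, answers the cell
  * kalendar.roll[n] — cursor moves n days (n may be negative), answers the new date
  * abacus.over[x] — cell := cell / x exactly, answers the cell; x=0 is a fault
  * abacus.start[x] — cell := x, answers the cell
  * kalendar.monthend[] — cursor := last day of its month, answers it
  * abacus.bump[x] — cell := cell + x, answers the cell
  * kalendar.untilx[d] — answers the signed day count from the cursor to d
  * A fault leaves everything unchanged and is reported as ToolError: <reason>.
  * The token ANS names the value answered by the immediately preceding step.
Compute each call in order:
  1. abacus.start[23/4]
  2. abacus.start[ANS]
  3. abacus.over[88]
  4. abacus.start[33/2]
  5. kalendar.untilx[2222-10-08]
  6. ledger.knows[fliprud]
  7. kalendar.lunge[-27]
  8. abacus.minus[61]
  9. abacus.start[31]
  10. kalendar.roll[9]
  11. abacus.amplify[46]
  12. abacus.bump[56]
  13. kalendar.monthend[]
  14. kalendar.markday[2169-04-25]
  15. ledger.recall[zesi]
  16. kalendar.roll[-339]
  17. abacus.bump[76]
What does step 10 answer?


// abacus.start(x='23/4') : 23/4
// abacus.start(x='ANS') : 23/4
// abacus.over(x='88') : 23/352
// abacus.start(x='33/2') : 33/2
// kalendar.untilx(d='2222-10-08') : -165
// ledger.knows(k='fliprud') : no
// kalendar.lunge(n='-27') : 2220-12-22
// abacus.minus(x='61') : -89/2
// abacus.start(x='31') : 31
// kalendar.roll(n='9') : 2220-12-31
// abacus.amplify(x='46') : 1426
// abacus.bump(x='56') : 1482
// kalendar.monthend() : 2220-12-31
// kalendar.markday(d='2169-04-25') : 2169-04-25
// ledger.recall(k='zesi') : jedrisne
// kalendar.roll(n='-339') : 2168-05-21
// abacus.bump(x='76') : 1558

Answer: 2220-12-31


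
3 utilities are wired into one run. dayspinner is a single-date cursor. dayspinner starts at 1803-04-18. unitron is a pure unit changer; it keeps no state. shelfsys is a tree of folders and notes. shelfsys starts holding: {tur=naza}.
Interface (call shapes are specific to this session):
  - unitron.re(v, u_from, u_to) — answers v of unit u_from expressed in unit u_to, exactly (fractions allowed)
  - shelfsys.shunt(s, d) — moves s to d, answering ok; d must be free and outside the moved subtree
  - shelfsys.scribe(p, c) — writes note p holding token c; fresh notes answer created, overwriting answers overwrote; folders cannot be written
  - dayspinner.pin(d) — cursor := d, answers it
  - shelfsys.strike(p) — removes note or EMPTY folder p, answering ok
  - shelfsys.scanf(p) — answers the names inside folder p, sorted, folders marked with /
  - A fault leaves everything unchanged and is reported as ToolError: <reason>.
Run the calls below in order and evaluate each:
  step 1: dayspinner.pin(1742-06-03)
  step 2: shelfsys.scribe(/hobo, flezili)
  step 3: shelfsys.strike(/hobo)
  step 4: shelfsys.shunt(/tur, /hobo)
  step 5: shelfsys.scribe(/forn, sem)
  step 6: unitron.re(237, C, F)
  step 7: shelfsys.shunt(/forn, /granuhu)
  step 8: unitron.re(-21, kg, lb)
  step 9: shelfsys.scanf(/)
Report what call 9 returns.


==> dayspinner.pin(d=1742-06-03)
<== 1742-06-03
==> shelfsys.scribe(p=/hobo, c=flezili)
<== created
==> shelfsys.strike(p=/hobo)
<== ok
==> shelfsys.shunt(s=/tur, d=/hobo)
<== ok
==> shelfsys.scribe(p=/forn, c=sem)
<== created
==> unitron.re(v=237, u_from=C, u_to=F)
<== 2293/5
==> shelfsys.shunt(s=/forn, d=/granuhu)
<== ok
==> unitron.re(v=-21, u_from=kg, u_to=lb)
<== -300000000/6479891
==> shelfsys.scanf(p=/)
<== [granuhu, hobo]

Answer: [granuhu, hobo]


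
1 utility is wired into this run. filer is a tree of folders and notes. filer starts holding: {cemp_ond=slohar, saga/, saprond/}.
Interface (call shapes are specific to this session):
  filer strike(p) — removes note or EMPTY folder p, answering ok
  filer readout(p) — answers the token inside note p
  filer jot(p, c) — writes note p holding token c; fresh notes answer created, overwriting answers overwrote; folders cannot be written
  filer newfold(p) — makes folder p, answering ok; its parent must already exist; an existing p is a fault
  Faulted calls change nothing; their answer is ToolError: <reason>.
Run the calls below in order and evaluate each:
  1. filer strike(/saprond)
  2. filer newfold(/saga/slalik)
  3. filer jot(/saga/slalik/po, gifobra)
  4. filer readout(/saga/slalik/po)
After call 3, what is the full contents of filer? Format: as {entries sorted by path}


Answer: {cemp_ond=slohar, saga/, saga/slalik/, saga/slalik/po=gifobra}

Derivation:
> filer strike p: /saprond
:: ok
> filer newfold p: /saga/slalik
:: ok
> filer jot p: /saga/slalik/po c: gifobra
:: created
> filer readout p: /saga/slalik/po
:: gifobra


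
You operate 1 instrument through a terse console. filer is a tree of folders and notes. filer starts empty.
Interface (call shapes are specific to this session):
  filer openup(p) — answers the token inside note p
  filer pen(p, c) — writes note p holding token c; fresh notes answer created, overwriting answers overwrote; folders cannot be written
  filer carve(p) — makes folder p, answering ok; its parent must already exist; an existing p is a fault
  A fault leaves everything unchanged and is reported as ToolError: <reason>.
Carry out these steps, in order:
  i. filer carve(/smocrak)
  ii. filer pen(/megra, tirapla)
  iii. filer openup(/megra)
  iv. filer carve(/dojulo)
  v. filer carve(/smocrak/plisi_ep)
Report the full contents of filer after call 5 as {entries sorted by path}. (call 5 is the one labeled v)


==> filer carve(p='/smocrak')
<== ok
==> filer pen(p='/megra', c='tirapla')
<== created
==> filer openup(p='/megra')
<== tirapla
==> filer carve(p='/dojulo')
<== ok
==> filer carve(p='/smocrak/plisi_ep')
<== ok

Answer: {dojulo/, megra=tirapla, smocrak/, smocrak/plisi_ep/}


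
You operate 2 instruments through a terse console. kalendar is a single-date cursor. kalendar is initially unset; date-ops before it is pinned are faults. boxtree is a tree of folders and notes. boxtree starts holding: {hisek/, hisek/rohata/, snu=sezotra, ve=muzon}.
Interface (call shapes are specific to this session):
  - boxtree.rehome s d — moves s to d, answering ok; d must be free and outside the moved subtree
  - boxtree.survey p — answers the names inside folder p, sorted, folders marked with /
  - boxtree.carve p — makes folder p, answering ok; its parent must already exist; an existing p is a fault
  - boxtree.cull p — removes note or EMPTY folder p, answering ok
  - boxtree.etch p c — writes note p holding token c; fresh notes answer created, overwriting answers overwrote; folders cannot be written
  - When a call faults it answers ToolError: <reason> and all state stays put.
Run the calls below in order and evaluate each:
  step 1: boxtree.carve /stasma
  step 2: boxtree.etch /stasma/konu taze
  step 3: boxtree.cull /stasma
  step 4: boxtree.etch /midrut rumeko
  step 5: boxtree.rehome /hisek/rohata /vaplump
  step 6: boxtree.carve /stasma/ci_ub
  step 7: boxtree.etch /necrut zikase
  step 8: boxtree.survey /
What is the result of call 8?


·→ boxtree.carve(p=/stasma)
·← ok
·→ boxtree.etch(p=/stasma/konu, c=taze)
·← created
·→ boxtree.cull(p=/stasma)
·← ToolError: not empty
·→ boxtree.etch(p=/midrut, c=rumeko)
·← created
·→ boxtree.rehome(s=/hisek/rohata, d=/vaplump)
·← ok
·→ boxtree.carve(p=/stasma/ci_ub)
·← ok
·→ boxtree.etch(p=/necrut, c=zikase)
·← created
·→ boxtree.survey(p=/)
·← [hisek/, midrut, necrut, snu, stasma/, vaplump/, ve]

Answer: [hisek/, midrut, necrut, snu, stasma/, vaplump/, ve]


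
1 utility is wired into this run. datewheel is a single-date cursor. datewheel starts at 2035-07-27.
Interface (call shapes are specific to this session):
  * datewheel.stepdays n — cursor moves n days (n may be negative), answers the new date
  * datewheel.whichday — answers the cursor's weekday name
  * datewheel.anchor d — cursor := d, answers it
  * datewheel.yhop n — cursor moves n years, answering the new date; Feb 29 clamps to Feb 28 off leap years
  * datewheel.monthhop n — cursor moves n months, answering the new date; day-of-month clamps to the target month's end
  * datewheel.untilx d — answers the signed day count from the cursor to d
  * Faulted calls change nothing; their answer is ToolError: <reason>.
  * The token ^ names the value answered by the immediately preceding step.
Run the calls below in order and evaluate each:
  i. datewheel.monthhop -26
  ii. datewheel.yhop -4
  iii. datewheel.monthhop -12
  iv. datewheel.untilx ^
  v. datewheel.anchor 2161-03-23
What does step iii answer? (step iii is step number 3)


Using datewheel.monthhop using n→-26, yielding 2033-05-27.
Now I run datewheel.yhop using n→-4: 2029-05-27.
I run datewheel.monthhop using n→-12, which returns 2028-05-27.
I use datewheel.untilx using d→^, and see 0.
Calling datewheel.anchor using d→2161-03-23, and observe 2161-03-23.

Answer: 2028-05-27


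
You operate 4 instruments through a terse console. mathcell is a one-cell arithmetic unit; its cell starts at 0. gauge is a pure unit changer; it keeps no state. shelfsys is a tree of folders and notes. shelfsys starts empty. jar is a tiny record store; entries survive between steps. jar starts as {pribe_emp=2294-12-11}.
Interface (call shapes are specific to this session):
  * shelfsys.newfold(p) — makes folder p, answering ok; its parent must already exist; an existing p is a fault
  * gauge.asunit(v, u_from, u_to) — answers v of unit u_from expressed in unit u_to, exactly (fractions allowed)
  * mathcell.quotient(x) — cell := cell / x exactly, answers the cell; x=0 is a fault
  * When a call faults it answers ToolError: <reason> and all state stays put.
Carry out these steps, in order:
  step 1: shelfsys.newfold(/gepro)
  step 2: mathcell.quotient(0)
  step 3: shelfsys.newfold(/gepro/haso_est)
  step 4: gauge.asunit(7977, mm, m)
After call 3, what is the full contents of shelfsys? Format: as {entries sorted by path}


→ shelfsys.newfold(/gepro)
← ok
→ mathcell.quotient(0)
← ToolError: division by zero
→ shelfsys.newfold(/gepro/haso_est)
← ok
→ gauge.asunit(7977, mm, m)
← 7977/1000

Answer: {gepro/, gepro/haso_est/}


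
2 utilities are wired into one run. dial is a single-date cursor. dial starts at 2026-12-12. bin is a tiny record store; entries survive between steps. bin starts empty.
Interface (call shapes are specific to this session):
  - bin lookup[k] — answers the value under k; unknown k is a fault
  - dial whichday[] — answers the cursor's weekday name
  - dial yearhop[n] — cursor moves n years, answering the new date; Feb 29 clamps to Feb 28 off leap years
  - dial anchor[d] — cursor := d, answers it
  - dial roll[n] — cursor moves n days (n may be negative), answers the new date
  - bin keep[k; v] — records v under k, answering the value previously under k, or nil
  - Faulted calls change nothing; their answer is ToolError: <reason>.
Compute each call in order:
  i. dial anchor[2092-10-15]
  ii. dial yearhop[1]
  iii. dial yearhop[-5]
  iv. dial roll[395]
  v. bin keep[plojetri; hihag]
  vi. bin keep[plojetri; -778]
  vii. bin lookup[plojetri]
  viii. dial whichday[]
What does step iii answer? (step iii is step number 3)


Answer: 2088-10-15

Derivation:
==> dial anchor(d=2092-10-15)
<== 2092-10-15
==> dial yearhop(n=1)
<== 2093-10-15
==> dial yearhop(n=-5)
<== 2088-10-15
==> dial roll(n=395)
<== 2089-11-14
==> bin keep(k=plojetri, v=hihag)
<== nil
==> bin keep(k=plojetri, v=-778)
<== hihag
==> bin lookup(k=plojetri)
<== -778
==> dial whichday()
<== Monday


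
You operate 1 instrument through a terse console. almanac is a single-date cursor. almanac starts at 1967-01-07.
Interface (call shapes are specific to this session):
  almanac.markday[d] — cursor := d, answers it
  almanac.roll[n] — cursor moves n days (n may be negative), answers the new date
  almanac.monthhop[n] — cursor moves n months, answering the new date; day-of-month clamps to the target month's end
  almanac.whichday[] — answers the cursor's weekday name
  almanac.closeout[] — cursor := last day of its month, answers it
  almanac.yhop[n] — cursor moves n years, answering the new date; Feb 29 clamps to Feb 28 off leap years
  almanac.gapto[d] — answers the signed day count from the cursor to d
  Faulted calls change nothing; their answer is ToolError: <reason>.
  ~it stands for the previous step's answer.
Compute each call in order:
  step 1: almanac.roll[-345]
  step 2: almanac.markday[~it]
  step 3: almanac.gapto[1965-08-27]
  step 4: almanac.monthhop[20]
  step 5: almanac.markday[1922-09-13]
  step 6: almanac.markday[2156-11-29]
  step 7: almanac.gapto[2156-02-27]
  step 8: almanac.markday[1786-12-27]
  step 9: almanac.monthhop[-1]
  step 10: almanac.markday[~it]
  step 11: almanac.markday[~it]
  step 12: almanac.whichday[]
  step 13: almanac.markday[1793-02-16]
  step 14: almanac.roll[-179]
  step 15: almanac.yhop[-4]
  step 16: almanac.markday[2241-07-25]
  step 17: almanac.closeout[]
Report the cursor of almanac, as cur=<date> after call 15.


Answer: cur=1788-08-21

Derivation:
Act: almanac.roll[-345]
Obs: 1966-01-27
Act: almanac.markday[~it]
Obs: 1966-01-27
Act: almanac.gapto[1965-08-27]
Obs: -153
Act: almanac.monthhop[20]
Obs: 1967-09-27
Act: almanac.markday[1922-09-13]
Obs: 1922-09-13
Act: almanac.markday[2156-11-29]
Obs: 2156-11-29
Act: almanac.gapto[2156-02-27]
Obs: -276
Act: almanac.markday[1786-12-27]
Obs: 1786-12-27
Act: almanac.monthhop[-1]
Obs: 1786-11-27
Act: almanac.markday[~it]
Obs: 1786-11-27
Act: almanac.markday[~it]
Obs: 1786-11-27
Act: almanac.whichday[]
Obs: Monday
Act: almanac.markday[1793-02-16]
Obs: 1793-02-16
Act: almanac.roll[-179]
Obs: 1792-08-21
Act: almanac.yhop[-4]
Obs: 1788-08-21
Act: almanac.markday[2241-07-25]
Obs: 2241-07-25
Act: almanac.closeout[]
Obs: 2241-07-31


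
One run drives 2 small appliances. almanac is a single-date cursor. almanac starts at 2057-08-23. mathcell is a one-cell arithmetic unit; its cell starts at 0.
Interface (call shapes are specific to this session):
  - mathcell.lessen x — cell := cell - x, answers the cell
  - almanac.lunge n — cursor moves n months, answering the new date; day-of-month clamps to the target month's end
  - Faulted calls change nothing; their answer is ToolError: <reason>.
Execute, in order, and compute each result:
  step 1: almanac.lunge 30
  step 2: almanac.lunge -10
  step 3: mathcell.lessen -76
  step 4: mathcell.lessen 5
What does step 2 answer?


Answer: 2059-04-23

Derivation:
Step: almanac.lunge[n='30']
Result: 2060-02-23
Step: almanac.lunge[n='-10']
Result: 2059-04-23
Step: mathcell.lessen[x='-76']
Result: 76
Step: mathcell.lessen[x='5']
Result: 71


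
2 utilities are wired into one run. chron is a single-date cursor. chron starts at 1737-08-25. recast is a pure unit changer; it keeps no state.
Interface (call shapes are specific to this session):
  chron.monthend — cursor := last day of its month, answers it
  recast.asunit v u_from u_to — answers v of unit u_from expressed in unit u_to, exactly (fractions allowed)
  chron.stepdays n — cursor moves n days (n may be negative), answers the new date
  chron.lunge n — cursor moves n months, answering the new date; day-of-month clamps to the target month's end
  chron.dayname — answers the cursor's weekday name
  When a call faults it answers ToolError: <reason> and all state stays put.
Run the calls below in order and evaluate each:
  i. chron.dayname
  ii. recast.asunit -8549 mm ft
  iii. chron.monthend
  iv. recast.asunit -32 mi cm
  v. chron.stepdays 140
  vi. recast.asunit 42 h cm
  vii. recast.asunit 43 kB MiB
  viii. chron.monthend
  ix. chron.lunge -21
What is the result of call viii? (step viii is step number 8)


Answer: 1738-01-31

Derivation:
Step: dayname[]
Result: Sunday
Step: asunit[v=-8549; u_from=mm; u_to=ft]
Result: -42745/1524
Step: monthend[]
Result: 1737-08-31
Step: asunit[v=-32; u_from=mi; u_to=cm]
Result: -25749504/5
Step: stepdays[n=140]
Result: 1738-01-18
Step: asunit[v=42; u_from=h; u_to=cm]
Result: ToolError: incompatible units
Step: asunit[v=43; u_from=kB; u_to=MiB]
Result: 5375/131072
Step: monthend[]
Result: 1738-01-31
Step: lunge[n=-21]
Result: 1736-04-30


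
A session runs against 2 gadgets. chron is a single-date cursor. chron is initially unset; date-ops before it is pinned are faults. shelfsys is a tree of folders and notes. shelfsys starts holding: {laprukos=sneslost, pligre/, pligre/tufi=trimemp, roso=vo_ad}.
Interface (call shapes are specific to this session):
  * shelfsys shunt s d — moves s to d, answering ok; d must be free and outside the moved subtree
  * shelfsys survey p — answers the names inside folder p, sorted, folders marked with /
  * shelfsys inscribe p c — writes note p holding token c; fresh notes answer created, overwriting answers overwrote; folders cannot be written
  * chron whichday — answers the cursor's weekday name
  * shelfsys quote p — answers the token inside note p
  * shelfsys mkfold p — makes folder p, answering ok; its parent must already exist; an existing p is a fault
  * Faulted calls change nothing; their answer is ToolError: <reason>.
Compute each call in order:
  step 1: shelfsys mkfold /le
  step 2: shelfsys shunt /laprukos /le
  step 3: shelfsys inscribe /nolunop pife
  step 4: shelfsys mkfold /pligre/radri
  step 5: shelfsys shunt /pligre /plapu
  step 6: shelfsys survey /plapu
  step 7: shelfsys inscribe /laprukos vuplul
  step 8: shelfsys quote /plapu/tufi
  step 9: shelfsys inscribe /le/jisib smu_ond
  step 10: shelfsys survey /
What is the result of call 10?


Answer: [laprukos, le/, nolunop, plapu/, roso]

Derivation:
// shelfsys mkfold(/le) ~> ok
// shelfsys shunt(/laprukos, /le) ~> ToolError: exists
// shelfsys inscribe(/nolunop, pife) ~> created
// shelfsys mkfold(/pligre/radri) ~> ok
// shelfsys shunt(/pligre, /plapu) ~> ok
// shelfsys survey(/plapu) ~> [radri/, tufi]
// shelfsys inscribe(/laprukos, vuplul) ~> overwrote
// shelfsys quote(/plapu/tufi) ~> trimemp
// shelfsys inscribe(/le/jisib, smu_ond) ~> created
// shelfsys survey(/) ~> [laprukos, le/, nolunop, plapu/, roso]


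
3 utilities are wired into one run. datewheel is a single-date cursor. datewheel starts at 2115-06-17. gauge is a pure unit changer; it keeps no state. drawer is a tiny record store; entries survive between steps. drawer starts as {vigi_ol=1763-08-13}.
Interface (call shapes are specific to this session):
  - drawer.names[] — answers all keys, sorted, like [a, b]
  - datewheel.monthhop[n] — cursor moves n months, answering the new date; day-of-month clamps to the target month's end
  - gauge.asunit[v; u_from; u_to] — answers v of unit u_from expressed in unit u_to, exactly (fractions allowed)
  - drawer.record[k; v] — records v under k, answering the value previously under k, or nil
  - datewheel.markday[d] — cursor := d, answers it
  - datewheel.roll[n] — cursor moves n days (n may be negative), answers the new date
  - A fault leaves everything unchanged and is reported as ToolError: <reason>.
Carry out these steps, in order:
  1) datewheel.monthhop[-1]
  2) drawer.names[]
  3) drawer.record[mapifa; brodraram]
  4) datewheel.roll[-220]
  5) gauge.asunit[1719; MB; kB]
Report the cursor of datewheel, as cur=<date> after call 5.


Answer: cur=2114-10-09

Derivation:
[in] monthhop n→-1
[out] 2115-05-17
[in] names
[out] [vigi_ol]
[in] record k→mapifa v→brodraram
[out] nil
[in] roll n→-220
[out] 2114-10-09
[in] asunit v→1719 u_from→MB u_to→kB
[out] 1719000


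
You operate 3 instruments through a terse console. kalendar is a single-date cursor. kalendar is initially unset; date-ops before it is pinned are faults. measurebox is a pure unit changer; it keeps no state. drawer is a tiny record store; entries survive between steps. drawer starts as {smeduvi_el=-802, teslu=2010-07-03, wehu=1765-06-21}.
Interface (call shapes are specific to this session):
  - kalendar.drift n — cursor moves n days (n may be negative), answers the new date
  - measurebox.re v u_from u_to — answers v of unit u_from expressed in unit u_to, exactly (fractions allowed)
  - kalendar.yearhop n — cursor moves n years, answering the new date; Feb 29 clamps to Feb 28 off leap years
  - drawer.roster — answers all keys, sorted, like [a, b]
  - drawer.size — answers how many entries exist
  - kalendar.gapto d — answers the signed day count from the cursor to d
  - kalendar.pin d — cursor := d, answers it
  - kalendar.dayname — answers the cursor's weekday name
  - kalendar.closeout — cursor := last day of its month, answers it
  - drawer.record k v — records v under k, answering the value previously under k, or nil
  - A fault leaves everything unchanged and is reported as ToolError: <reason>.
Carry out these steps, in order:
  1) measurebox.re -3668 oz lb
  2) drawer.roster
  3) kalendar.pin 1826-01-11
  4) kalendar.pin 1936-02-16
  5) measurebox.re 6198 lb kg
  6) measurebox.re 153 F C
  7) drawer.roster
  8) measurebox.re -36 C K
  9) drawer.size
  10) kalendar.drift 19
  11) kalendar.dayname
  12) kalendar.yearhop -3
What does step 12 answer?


Answer: 1933-03-06

Derivation:
~$ measurebox.re -3668 oz lb
= -917/4
~$ drawer.roster
= [smeduvi_el, teslu, wehu]
~$ kalendar.pin 1826-01-11
= 1826-01-11
~$ kalendar.pin 1936-02-16
= 1936-02-16
~$ measurebox.re 6198 lb kg
= 140568275463/50000000
~$ measurebox.re 153 F C
= 605/9
~$ drawer.roster
= [smeduvi_el, teslu, wehu]
~$ measurebox.re -36 C K
= 4743/20
~$ drawer.size
= 3
~$ kalendar.drift 19
= 1936-03-06
~$ kalendar.dayname
= Friday
~$ kalendar.yearhop -3
= 1933-03-06


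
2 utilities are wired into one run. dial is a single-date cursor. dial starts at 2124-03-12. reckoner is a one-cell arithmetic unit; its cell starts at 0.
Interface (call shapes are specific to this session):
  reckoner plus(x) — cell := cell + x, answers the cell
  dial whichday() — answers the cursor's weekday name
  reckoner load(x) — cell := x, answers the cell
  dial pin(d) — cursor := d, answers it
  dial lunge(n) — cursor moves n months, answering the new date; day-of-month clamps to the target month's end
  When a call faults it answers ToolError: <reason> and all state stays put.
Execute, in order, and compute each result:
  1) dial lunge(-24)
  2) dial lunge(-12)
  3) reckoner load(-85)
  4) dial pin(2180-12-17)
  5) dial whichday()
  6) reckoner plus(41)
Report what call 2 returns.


Answer: 2121-03-12

Derivation:
> dial lunge n: -24
  2122-03-12
> dial lunge n: -12
  2121-03-12
> reckoner load x: -85
  -85
> dial pin d: 2180-12-17
  2180-12-17
> dial whichday
  Sunday
> reckoner plus x: 41
  -44


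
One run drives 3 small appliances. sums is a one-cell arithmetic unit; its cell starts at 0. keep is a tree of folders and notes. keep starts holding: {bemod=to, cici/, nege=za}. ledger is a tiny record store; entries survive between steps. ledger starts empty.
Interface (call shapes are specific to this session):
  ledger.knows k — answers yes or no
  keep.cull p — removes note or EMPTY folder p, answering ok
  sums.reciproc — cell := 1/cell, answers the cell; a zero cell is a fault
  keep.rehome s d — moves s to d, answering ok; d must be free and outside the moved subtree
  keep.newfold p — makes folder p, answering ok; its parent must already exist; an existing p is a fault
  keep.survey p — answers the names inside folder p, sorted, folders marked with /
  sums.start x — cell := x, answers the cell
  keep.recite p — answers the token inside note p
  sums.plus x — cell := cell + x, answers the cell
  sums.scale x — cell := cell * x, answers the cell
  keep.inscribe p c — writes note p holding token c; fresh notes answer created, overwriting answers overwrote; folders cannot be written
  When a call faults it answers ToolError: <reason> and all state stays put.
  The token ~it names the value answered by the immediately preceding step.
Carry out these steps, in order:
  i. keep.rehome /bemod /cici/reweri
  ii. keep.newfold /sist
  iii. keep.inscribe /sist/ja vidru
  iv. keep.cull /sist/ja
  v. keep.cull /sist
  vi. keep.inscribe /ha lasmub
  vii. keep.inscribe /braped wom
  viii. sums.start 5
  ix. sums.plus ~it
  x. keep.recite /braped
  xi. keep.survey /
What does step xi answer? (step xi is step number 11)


> keep.rehome s=/bemod d=/cici/reweri
  ok
> keep.newfold p=/sist
  ok
> keep.inscribe p=/sist/ja c=vidru
  created
> keep.cull p=/sist/ja
  ok
> keep.cull p=/sist
  ok
> keep.inscribe p=/ha c=lasmub
  created
> keep.inscribe p=/braped c=wom
  created
> sums.start x=5
  5
> sums.plus x=~it
  10
> keep.recite p=/braped
  wom
> keep.survey p=/
  [braped, cici/, ha, nege]

Answer: [braped, cici/, ha, nege]


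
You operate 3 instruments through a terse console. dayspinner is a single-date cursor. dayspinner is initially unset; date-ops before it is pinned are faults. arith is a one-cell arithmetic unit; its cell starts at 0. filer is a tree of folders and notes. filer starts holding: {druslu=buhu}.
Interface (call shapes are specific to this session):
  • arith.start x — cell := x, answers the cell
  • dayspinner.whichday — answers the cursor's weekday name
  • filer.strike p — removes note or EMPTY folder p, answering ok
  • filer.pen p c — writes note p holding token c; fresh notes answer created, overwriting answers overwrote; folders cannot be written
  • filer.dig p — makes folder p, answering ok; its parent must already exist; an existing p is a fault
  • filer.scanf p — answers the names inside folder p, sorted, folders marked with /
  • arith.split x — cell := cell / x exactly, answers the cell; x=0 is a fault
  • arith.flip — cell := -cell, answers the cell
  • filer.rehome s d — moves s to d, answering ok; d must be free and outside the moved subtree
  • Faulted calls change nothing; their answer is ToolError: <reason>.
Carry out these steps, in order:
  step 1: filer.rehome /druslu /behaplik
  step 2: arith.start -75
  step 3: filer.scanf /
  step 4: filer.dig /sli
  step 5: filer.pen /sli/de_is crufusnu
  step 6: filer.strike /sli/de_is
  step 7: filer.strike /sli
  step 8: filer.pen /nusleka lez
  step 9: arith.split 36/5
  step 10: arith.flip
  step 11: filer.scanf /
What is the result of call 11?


;; filer.rehome(s: /druslu, d: /behaplik) == ok
;; arith.start(x: -75) == -75
;; filer.scanf(p: /) == [behaplik]
;; filer.dig(p: /sli) == ok
;; filer.pen(p: /sli/de_is, c: crufusnu) == created
;; filer.strike(p: /sli/de_is) == ok
;; filer.strike(p: /sli) == ok
;; filer.pen(p: /nusleka, c: lez) == created
;; arith.split(x: 36/5) == -125/12
;; arith.flip() == 125/12
;; filer.scanf(p: /) == [behaplik, nusleka]

Answer: [behaplik, nusleka]


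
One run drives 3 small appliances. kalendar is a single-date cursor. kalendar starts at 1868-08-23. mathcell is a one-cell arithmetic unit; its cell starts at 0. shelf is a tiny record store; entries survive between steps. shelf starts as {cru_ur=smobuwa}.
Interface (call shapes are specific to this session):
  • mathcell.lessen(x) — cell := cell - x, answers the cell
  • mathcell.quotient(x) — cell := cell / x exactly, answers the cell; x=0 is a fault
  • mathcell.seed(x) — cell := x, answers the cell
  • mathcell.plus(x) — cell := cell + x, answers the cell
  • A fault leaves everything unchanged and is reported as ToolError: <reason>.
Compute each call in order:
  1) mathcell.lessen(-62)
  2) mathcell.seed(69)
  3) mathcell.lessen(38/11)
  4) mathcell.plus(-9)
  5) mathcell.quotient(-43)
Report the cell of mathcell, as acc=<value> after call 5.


I run lessen on x=-62, and get 62.
I invoke seed on x=69, and see 69.
Next I call lessen on x=38/11, yielding 721/11.
I try plus on x=-9, and observe 622/11.
Then quotient on x=-43, giving -622/473.

Answer: acc=-622/473


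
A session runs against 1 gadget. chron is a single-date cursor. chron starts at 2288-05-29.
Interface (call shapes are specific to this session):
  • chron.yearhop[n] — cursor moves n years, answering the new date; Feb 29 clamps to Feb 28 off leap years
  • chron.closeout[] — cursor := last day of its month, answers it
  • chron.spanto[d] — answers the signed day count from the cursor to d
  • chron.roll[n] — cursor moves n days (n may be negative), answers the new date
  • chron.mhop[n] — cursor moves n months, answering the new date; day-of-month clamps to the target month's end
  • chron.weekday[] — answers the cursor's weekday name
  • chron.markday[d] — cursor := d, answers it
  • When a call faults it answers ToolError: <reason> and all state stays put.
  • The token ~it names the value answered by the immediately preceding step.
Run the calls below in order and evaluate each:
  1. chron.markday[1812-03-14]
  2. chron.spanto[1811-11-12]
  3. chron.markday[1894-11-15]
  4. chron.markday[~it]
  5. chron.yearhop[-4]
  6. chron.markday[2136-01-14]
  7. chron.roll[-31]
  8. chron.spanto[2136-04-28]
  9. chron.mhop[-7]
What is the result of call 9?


→ chron.markday(d=1812-03-14)
← 1812-03-14
→ chron.spanto(d=1811-11-12)
← -123
→ chron.markday(d=1894-11-15)
← 1894-11-15
→ chron.markday(d=~it)
← 1894-11-15
→ chron.yearhop(n=-4)
← 1890-11-15
→ chron.markday(d=2136-01-14)
← 2136-01-14
→ chron.roll(n=-31)
← 2135-12-14
→ chron.spanto(d=2136-04-28)
← 136
→ chron.mhop(n=-7)
← 2135-05-14

Answer: 2135-05-14


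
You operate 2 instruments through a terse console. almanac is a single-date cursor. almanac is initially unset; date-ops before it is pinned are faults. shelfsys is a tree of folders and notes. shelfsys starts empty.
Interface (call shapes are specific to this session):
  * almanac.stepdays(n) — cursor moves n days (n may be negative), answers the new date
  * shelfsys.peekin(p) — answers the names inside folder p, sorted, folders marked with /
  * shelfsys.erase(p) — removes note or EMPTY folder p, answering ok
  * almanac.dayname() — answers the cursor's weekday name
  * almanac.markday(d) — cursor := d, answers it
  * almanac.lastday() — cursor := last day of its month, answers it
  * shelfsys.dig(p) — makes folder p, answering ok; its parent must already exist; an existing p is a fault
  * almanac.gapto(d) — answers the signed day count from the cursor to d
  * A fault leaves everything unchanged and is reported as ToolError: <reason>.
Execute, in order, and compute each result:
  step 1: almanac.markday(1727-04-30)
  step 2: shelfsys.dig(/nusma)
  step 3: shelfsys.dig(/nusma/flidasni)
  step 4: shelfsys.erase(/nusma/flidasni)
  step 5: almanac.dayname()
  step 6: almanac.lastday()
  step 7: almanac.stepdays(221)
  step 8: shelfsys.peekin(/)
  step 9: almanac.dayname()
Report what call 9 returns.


Answer: Sunday

Derivation:
Calling almanac.markday(d→1727-04-30), and observe 1727-04-30.
Now I run shelfsys.dig(p→/nusma), giving ok.
Then shelfsys.dig(p→/nusma/flidasni), — result: ok.
Now I run shelfsys.erase(p→/nusma/flidasni), and observe ok.
I invoke almanac.dayname(), and see Wednesday.
I use almanac.lastday(): 1727-04-30.
I call almanac.stepdays(n→221), and observe 1727-12-07.
Now I run shelfsys.peekin(p→/): [nusma/].
Now I run almanac.dayname, giving Sunday.


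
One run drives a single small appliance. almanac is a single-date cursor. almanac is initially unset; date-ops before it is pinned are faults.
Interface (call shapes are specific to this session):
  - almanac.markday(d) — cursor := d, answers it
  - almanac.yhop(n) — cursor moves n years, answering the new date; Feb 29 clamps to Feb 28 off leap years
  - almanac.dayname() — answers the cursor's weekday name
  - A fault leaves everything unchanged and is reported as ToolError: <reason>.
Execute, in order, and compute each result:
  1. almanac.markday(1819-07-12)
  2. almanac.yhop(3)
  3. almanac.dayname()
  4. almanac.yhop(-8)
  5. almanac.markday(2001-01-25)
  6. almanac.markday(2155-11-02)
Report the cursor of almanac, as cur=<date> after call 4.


>> almanac.markday(1819-07-12)
<< 1819-07-12
>> almanac.yhop(3)
<< 1822-07-12
>> almanac.dayname()
<< Friday
>> almanac.yhop(-8)
<< 1814-07-12
>> almanac.markday(2001-01-25)
<< 2001-01-25
>> almanac.markday(2155-11-02)
<< 2155-11-02

Answer: cur=1814-07-12


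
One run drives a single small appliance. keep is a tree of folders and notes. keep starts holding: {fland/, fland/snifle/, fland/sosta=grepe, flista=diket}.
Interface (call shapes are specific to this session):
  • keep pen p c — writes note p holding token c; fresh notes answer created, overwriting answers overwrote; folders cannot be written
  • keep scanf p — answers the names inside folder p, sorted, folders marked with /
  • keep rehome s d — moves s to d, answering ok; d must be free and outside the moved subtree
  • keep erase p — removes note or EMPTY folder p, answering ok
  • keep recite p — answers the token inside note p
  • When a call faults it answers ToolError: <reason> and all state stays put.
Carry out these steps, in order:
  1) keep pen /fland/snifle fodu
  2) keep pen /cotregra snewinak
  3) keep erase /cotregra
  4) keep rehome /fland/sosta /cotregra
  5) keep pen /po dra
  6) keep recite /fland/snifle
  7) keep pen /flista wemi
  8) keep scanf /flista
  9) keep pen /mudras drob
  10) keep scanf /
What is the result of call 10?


Answer: [cotregra, fland/, flista, mudras, po]

Derivation:
$ keep pen p=/fland/snifle c=fodu
:: ToolError: is a directory
$ keep pen p=/cotregra c=snewinak
:: created
$ keep erase p=/cotregra
:: ok
$ keep rehome s=/fland/sosta d=/cotregra
:: ok
$ keep pen p=/po c=dra
:: created
$ keep recite p=/fland/snifle
:: ToolError: is a directory
$ keep pen p=/flista c=wemi
:: overwrote
$ keep scanf p=/flista
:: ToolError: not a directory
$ keep pen p=/mudras c=drob
:: created
$ keep scanf p=/
:: [cotregra, fland/, flista, mudras, po]


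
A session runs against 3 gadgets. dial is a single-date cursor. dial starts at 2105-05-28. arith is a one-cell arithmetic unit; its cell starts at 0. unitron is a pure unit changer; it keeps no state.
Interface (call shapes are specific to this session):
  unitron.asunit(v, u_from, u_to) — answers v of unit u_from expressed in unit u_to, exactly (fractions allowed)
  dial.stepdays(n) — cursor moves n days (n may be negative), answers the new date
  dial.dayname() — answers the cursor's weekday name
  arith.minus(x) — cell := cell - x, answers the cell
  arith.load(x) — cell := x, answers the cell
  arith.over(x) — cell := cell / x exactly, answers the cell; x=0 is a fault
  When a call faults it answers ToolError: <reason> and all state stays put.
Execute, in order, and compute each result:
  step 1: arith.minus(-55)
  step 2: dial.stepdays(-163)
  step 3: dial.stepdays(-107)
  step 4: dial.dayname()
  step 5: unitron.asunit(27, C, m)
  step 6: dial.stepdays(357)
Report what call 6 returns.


Answer: 2105-08-23

Derivation:
;; 1. arith.minus(x='-55') : 55
;; 2. dial.stepdays(n='-163') : 2104-12-16
;; 3. dial.stepdays(n='-107') : 2104-08-31
;; 4. dial.dayname() : Sunday
;; 5. unitron.asunit(v='27', u_from='C', u_to='m') : ToolError: incompatible units
;; 6. dial.stepdays(n='357') : 2105-08-23


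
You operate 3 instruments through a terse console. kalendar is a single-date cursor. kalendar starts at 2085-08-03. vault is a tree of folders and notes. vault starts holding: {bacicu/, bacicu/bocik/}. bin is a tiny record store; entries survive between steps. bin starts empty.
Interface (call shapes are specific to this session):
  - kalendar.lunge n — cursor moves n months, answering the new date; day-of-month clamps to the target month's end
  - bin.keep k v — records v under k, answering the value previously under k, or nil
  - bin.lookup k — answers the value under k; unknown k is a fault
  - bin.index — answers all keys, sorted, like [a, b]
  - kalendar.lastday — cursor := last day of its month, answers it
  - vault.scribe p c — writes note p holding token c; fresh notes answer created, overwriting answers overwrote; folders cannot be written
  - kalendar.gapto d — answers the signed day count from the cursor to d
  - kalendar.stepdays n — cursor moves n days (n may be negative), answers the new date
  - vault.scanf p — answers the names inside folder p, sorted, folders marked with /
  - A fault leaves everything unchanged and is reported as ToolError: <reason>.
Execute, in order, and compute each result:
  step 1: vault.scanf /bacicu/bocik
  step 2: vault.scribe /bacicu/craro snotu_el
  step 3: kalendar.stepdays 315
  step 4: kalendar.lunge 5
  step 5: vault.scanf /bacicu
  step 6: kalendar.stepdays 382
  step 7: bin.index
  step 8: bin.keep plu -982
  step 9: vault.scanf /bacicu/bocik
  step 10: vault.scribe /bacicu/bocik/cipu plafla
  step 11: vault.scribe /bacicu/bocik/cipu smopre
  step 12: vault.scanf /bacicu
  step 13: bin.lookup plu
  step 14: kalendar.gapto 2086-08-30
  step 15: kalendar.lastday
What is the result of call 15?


==> vault.scanf(/bacicu/bocik)
<== []
==> vault.scribe(/bacicu/craro, snotu_el)
<== created
==> kalendar.stepdays(315)
<== 2086-06-14
==> kalendar.lunge(5)
<== 2086-11-14
==> vault.scanf(/bacicu)
<== [bocik/, craro]
==> kalendar.stepdays(382)
<== 2087-12-01
==> bin.index()
<== []
==> bin.keep(plu, -982)
<== nil
==> vault.scanf(/bacicu/bocik)
<== []
==> vault.scribe(/bacicu/bocik/cipu, plafla)
<== created
==> vault.scribe(/bacicu/bocik/cipu, smopre)
<== overwrote
==> vault.scanf(/bacicu)
<== [bocik/, craro]
==> bin.lookup(plu)
<== -982
==> kalendar.gapto(2086-08-30)
<== -458
==> kalendar.lastday()
<== 2087-12-31

Answer: 2087-12-31
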